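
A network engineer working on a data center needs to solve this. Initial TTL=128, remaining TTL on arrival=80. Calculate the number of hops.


Given: initial TTL = 128, received TTL = 80
Hops = initial TTL - received TTL
Hops = 128 - 80 = 48

48


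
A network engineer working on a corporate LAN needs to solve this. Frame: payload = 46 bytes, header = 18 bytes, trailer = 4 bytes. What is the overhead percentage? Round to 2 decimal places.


Given: payload = 46 B, header = 18 B, trailer = 4 B
Overhead bytes = header + trailer = 18 + 4 = 22
Total frame = payload + overhead = 46 + 22 = 68
Overhead % = 22 / 68 * 100 = 32.3529% -> 32.35% (2 dp)

32.35


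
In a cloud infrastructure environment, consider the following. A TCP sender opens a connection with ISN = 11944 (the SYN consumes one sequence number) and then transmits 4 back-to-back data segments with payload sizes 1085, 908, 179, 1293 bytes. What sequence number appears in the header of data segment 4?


The SYN occupies sequence number ISN = 11944, so the first data byte is ISN + 1 = 11945.
SEQ of data segment i = (ISN + 1) + sum of payload sizes of segments 1..i-1.
Segment 1: SEQ = 11945, payload = 1085 bytes
Segment 2: SEQ = 13030, payload = 908 bytes
Segment 3: SEQ = 13938, payload = 179 bytes
Segment 4: SEQ = 14117, payload = 1293 bytes
SEQ of segment 4 = 11945 + 1085 + 908 + 179 = 14117

14117


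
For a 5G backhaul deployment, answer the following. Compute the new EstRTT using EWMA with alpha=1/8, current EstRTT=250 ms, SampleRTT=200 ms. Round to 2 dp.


Given: EstRTT = 250 ms, SampleRTT = 200 ms, alpha = 1/8
New EstRTT = (1 - alpha) * EstRTT + alpha * SampleRTT
(7/8) * 250 = 218.75
(1/8) * 200 = 25
New EstRTT = 218.75 + 25 = 243.75 ms -> 243.75 ms (2 dp)

243.75


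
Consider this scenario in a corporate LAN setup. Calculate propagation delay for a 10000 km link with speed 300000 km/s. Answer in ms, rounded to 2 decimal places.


Given: distance = 10000 km, speed = 300000 km/s
Delay = distance / speed = 10000 / 300000 seconds
Delay in ms = 10000 * 1000 / 300000
Delay = 33.3333 ms
Rounded to 2 dp = 33.33 ms

33.33


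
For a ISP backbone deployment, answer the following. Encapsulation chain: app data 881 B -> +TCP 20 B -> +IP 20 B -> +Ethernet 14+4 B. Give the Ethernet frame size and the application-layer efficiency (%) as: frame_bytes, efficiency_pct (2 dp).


TCP segment = 881 + 20 = 901 B
IP packet = 901 + 20 = 921 B
Ethernet frame = 921 + 14 + 4 = 939 B
Efficiency = app / frame = 881 / 939 = 0.938232 = 93.8232% -> 93.82% (2 dp)

939, 93.82


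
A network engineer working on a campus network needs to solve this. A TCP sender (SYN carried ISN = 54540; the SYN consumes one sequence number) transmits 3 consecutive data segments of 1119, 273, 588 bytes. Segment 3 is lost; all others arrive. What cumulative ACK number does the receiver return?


SYN uses sequence number 54540; first data byte = ISN + 1 = 54541.
Segment 1: SEQ = 54541, len = 1119 B, covers [54541, 55659]
Segment 2: SEQ = 55660, len = 273 B, covers [55660, 55932]
Segment 3: SEQ = 55933, len = 588 B, covers [55933, 56520] [LOST]
In-order data received: bytes [54541, 55932] (segments 1..2).
Segment 3 missing -> gap begins at byte 55933.
Cumulative ACK = next expected in-order byte = 54541 + 1119 + 273 = 55933

55933


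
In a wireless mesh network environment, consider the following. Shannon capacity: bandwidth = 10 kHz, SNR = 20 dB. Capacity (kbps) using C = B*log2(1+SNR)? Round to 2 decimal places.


Given: B = 10 kHz, SNR = 20 dB
SNR linear = 10^(20/10) = 100
1 + SNR = 101
log2(101) = 6.6582114828
C = 10 * 1000 * 6.6582114828 = 66582.1148 bps
C = 66.582115 kbps -> 66.58 kbps (2 dp)

66.58


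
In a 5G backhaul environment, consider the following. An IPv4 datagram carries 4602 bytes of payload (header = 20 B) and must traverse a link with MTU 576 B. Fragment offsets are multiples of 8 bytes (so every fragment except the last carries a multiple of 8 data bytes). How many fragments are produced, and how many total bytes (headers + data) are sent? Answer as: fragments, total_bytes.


Max data per non-final fragment = floor((MTU - header)/8)*8 = floor((576 - 20)/8)*8 = floor(556/8)*8 = 552 B
Final fragment needs no 8-byte alignment: it can carry up to MTU - header = 556 B
Non-final fragments needed = ceil((payload - 556) / 552) = ceil(4046/552) = ceil(7.3297) = 8
Number of fragments = 8 + 1 = 9
Fragment sizes (data): 8 * 552 B + 186 B (last, 186 <= 556 OK)
Total bytes sent = payload + n_frags * header = 4602 + 9*20 = 4602 + 180 = 4782 B

9, 4782


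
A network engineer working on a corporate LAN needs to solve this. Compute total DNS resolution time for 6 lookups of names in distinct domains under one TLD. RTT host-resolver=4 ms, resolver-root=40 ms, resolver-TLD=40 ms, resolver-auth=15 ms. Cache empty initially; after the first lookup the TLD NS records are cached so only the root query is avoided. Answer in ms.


Lookup 1 (cold cache): local + root + TLD + auth = 4 + 40 + 40 + 15 = 99 ms
Lookups 2..6 (TLD NS cached -> skip root; new domain -> still ask TLD and auth): local + TLD + auth = 4 + 40 + 15 = 59 ms each
Remaining 5 lookups: 5 * 59 = 295 ms
Total = 99 + 295 = 394 ms

394


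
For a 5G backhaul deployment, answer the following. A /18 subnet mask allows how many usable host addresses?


Given: subnet mask /18
Host bits = 32 - 18 = 14
Total addresses = 2^14 = 16384
Usable hosts = 16384 - 2 (network + broadcast) = 16382

16382


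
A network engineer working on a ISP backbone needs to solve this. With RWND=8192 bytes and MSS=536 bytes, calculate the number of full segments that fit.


Given: RWND = 8192 bytes, MSS = 536 bytes
Full segments = floor(RWND / MSS)
Full segments = floor(8192 / 536)
Full segments = floor(15.2836) = 15

15


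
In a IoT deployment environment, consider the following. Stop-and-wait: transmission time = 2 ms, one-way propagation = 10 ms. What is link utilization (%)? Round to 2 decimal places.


Given: Ttrans = 2 ms, Tprop = 10 ms
RTT = 2 * Tprop = 2 * 10 = 20 ms
U = Ttrans / (Ttrans + RTT)
U = 2 / (2 + 20)
U = 2 / 22 = 0.090909
U% = 9.09%

9.09


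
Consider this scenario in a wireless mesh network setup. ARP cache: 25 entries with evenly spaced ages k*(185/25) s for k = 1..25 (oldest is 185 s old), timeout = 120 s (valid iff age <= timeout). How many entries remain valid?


Ages are k * 185/25 s for k = 1..25 (spacing = 7.4000 s).
Entry k is valid iff k * 185/25 <= 120 iff k <= 25 * 120 / 185 = 16.2162
n_valid = floor(16.2162) = 16
(n_stale = 25 - 16 = 9)

16


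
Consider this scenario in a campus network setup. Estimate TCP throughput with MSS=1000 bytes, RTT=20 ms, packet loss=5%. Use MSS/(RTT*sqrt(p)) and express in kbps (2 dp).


Given: MSS = 1000 bytes, RTT = 20 ms, loss = 5%
RTT in seconds = 20 / 1000 = 0.02
Loss rate = 5% = 0.05
sqrt(loss) = sqrt(0.05) = 0.223606797750
Throughput (bytes/s) = 1000 / (0.02 * 0.223606797750) = 223606.7977
Throughput (kbps) = 223606.7977 * 8 / 1000 = 1788.854382 -> 1788.85 kbps (2 dp)

1788.85


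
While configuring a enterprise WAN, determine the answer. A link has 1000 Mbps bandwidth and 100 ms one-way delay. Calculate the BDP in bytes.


Given: bandwidth = 1000 Mbps, delay = 100 ms
BDP in bits = 1000 * 10^6 * 100 / 1000
BDP in bits = 100000000
BDP in bytes = 100000000 / 8 = 12500000

12500000


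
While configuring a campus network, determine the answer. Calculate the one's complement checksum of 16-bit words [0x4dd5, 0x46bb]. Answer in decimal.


Given words: [0x4dd5, 0x46bb]
Step 1: Sum all words
Raw sum = 19925 + 18107 = 38032
One's complement = ~38032 & 0xFFFF = 27503

27503


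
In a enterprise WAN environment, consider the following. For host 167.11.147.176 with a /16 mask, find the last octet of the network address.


Given: IP = 167.11.147.176, prefix = /16
Subnet mask = 255.255.0.0
Last octet of IP: 176
Last octet of mask: 0
Network last octet = 176 AND 0 = 0

0


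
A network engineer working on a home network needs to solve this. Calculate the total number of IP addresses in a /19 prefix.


Given: CIDR prefix /19
Host bits = 32 - 19 = 13
Total addresses = 2^13 = 8192

8192


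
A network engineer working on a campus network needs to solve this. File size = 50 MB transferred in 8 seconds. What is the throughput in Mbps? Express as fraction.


Given: file = 50 MB, time = 8 s
File in Mb = 50 * 8 = 400 Mb
Throughput = 400 / 8 Mbps
Throughput = 50 Mbps

50


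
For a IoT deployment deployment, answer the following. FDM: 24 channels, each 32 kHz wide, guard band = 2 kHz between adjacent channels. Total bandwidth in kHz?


Given: 24 channels, 32 kHz each, guard = 2 kHz
Channel bandwidth = 24 * 32 = 768 kHz
Guard bands = 23 gaps * 2 kHz = 46 kHz
Total = 768 + 46 = 814 kHz

814


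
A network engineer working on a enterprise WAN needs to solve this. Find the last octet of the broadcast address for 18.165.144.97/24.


Given: IP = 18.165.144.97, prefix = /24
Host bits = 32 - 24 = 8
Network last octet = 97 AND mask = 0
Host part size = 2^8 - 1 = 255
Broadcast last octet = 0 OR 255 = 255

255


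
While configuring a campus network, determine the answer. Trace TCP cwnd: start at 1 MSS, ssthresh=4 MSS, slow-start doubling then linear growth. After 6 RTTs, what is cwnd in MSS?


RTT 0: cwnd = 1 MSS (initial)
RTT 1: cwnd = 2 MSS (slow start, doubled)
RTT 2: cwnd = 4 MSS (slow start, doubled)
RTT 3: cwnd = 5 MSS (congestion avoidance, +1)
RTT 4: cwnd = 6 MSS (congestion avoidance, +1)
RTT 5: cwnd = 7 MSS (congestion avoidance, +1)
RTT 6: cwnd = 8 MSS (congestion avoidance, +1)

8


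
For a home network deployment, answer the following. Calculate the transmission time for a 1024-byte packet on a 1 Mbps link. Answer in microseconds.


Given: packet = 1024 bytes, bandwidth = 1 Mbps
Packet in bits = 1024 * 8 = 8192 bits
Bandwidth = 1 * 10^6 = 1000000 bps
Time = 8192 / 1000000 seconds
Time in us = 8192 * 10^6 / 1000000 = 8192

8192


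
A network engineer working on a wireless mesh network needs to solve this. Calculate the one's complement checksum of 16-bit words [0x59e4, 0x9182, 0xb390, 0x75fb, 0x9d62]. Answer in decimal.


Given words: [0x59e4, 0x9182, 0xb390, 0x75fb, 0x9d62]
Step 1: Sum all words
Raw sum = 23012 + 37250 + 45968 + 30203 + 40290 = 176723
Step 2: Fold carry: (45651 + 2) = 45653
One's complement = ~45653 & 0xFFFF = 19882

19882


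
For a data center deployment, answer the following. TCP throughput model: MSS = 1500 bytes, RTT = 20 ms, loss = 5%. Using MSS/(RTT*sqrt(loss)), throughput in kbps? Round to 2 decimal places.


Given: MSS = 1500 bytes, RTT = 20 ms, loss = 5%
RTT in seconds = 20 / 1000 = 0.02
Loss rate = 5% = 0.05
sqrt(loss) = sqrt(0.05) = 0.223606797750
Throughput (bytes/s) = 1500 / (0.02 * 0.223606797750) = 335410.1966
Throughput (kbps) = 335410.1966 * 8 / 1000 = 2683.281573 -> 2683.28 kbps (2 dp)

2683.28


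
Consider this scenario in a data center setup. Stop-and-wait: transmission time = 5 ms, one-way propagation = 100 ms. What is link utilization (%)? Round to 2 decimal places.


Given: Ttrans = 5 ms, Tprop = 100 ms
RTT = 2 * Tprop = 2 * 100 = 200 ms
U = Ttrans / (Ttrans + RTT)
U = 5 / (5 + 200)
U = 5 / 205 = 0.02439
U% = 2.44%

2.44


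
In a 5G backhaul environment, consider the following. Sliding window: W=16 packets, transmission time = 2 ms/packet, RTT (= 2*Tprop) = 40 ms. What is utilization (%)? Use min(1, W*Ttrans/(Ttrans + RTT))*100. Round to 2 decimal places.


Given: W = 16, Ttrans = 2 ms, RTT = 40 ms (= 2 * Tprop, Tprop = 20 ms)
Cycle time = Ttrans + RTT = 2 + 40 = 42 ms (first packet sent until its ACK returns)
W * Ttrans = 16 * 2 = 32 ms of sending per cycle
W * Ttrans / (Ttrans + RTT) = 32 / 42 = 0.761905
U = min(1, 0.761905) = 0.761905
U% = 76.19%

76.19


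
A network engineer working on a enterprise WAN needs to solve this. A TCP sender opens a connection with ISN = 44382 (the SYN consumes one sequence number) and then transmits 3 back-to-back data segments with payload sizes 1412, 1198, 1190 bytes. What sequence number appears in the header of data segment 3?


The SYN occupies sequence number ISN = 44382, so the first data byte is ISN + 1 = 44383.
SEQ of data segment i = (ISN + 1) + sum of payload sizes of segments 1..i-1.
Segment 1: SEQ = 44383, payload = 1412 bytes
Segment 2: SEQ = 45795, payload = 1198 bytes
Segment 3: SEQ = 46993, payload = 1190 bytes
SEQ of segment 3 = 44383 + 1412 + 1198 = 46993

46993


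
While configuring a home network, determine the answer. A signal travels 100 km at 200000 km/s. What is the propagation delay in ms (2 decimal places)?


Given: distance = 100 km, speed = 200000 km/s
Delay = distance / speed = 100 / 200000 seconds
Delay in ms = 100 * 1000 / 200000
Delay = 0.5000 ms
Rounded to 2 dp = 0.50 ms

0.50


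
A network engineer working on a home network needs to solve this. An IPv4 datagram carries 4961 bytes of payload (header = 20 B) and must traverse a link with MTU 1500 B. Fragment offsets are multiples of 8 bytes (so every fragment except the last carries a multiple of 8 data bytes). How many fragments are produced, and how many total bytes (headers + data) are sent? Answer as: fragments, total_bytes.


Max data per non-final fragment = floor((MTU - header)/8)*8 = floor((1500 - 20)/8)*8 = floor(1480/8)*8 = 1480 B
Final fragment needs no 8-byte alignment: it can carry up to MTU - header = 1480 B
Non-final fragments needed = ceil((payload - 1480) / 1480) = ceil(3481/1480) = ceil(2.3520) = 3
Number of fragments = 3 + 1 = 4
Fragment sizes (data): 3 * 1480 B + 521 B (last, 521 <= 1480 OK)
Total bytes sent = payload + n_frags * header = 4961 + 4*20 = 4961 + 80 = 5041 B

4, 5041


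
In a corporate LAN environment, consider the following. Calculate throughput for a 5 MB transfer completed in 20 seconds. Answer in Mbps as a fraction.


Given: file = 5 MB, time = 20 s
File in Mb = 5 * 8 = 40 Mb
Throughput = 40 / 20 Mbps
Throughput = 2 Mbps

2


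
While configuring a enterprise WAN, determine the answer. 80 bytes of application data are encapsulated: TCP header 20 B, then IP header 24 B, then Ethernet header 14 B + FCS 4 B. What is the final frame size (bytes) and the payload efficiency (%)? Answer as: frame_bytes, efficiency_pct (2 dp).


TCP segment = 80 + 20 = 100 B
IP packet = 100 + 24 = 124 B
Ethernet frame = 124 + 14 + 4 = 142 B
Efficiency = app / frame = 80 / 142 = 0.563380 = 56.3380% -> 56.34% (2 dp)

142, 56.34


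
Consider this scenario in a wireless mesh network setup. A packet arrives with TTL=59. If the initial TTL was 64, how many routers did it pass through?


Given: initial TTL = 64, received TTL = 59
Hops = initial TTL - received TTL
Hops = 64 - 59 = 5

5


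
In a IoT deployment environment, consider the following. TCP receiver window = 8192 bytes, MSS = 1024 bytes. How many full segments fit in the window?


Given: RWND = 8192 bytes, MSS = 1024 bytes
Full segments = floor(RWND / MSS)
Full segments = floor(8192 / 1024)
Full segments = floor(8.0) = 8

8


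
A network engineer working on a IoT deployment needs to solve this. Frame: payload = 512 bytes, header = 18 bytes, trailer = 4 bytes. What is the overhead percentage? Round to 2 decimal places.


Given: payload = 512 B, header = 18 B, trailer = 4 B
Overhead bytes = header + trailer = 18 + 4 = 22
Total frame = payload + overhead = 512 + 22 = 534
Overhead % = 22 / 534 * 100 = 4.1199% -> 4.12% (2 dp)

4.12


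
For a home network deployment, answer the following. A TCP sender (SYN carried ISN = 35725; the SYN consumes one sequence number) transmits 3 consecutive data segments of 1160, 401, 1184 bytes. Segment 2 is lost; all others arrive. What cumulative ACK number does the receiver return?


SYN uses sequence number 35725; first data byte = ISN + 1 = 35726.
Segment 1: SEQ = 35726, len = 1160 B, covers [35726, 36885]
Segment 2: SEQ = 36886, len = 401 B, covers [36886, 37286] [LOST]
Segment 3: SEQ = 37287, len = 1184 B, covers [37287, 38470]
In-order data received: bytes [35726, 36885] (segments 1..1).
Segment 2 missing -> gap begins at byte 36886; later segments buffered out of order.
Cumulative ACK = next expected in-order byte = 35726 + 1160 = 36886

36886


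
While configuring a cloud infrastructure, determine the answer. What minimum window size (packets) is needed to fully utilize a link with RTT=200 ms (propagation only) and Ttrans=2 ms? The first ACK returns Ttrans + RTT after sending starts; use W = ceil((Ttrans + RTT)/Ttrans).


Given: Ttrans = 2 ms, RTT = 200 ms (= 2 * Tprop, Tprop = 100 ms)
Time until first ACK returns = Ttrans + RTT = 2 + 200 = 202 ms
Need W * Ttrans >= Ttrans + RTT  ->  W >= (Ttrans + RTT) / Ttrans
(Ttrans + RTT) / Ttrans = 202 / 2 = 101
W_min = ceil(101) = 101

101


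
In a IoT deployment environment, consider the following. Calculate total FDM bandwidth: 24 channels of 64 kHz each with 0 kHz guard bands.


Given: 24 channels, 64 kHz each, guard = 0 kHz
Channel bandwidth = 24 * 64 = 1536 kHz
Guard bands = 23 gaps * 0 kHz = 0 kHz
Total = 1536 + 0 = 1536 kHz

1536


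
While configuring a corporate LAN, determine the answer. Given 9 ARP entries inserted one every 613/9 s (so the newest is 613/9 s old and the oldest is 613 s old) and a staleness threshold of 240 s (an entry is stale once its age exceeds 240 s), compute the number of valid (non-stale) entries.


Ages are k * 613/9 s for k = 1..9 (spacing = 68.1111 s).
Entry k is valid iff k * 613/9 <= 240 iff k <= 9 * 240 / 613 = 3.5237
n_valid = floor(3.5237) = 3
(n_stale = 9 - 3 = 6)

3


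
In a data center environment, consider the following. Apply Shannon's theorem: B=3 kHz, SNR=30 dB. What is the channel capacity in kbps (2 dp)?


Given: B = 3 kHz, SNR = 30 dB
SNR linear = 10^(30/10) = 1000
1 + SNR = 1001
log2(1001) = 9.9672262588
C = 3 * 1000 * 9.9672262588 = 29901.6788 bps
C = 29.901679 kbps -> 29.90 kbps (2 dp)

29.90


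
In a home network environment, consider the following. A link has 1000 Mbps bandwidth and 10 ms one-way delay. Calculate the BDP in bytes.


Given: bandwidth = 1000 Mbps, delay = 10 ms
BDP in bits = 1000 * 10^6 * 10 / 1000
BDP in bits = 10000000
BDP in bytes = 10000000 / 8 = 1250000

1250000


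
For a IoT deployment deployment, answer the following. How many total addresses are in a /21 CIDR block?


Given: CIDR prefix /21
Host bits = 32 - 21 = 11
Total addresses = 2^11 = 2048

2048


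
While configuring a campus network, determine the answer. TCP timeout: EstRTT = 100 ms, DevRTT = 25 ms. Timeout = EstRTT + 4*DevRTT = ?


Given: EstRTT = 100 ms, DevRTT = 25 ms
Timeout = EstRTT + 4 * DevRTT
4 * DevRTT = 4 * 25 = 100
Timeout = 100 + 100 = 200 ms

200


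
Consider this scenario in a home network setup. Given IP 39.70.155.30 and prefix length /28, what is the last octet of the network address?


Given: IP = 39.70.155.30, prefix = /28
Subnet mask = 255.255.255.240
Last octet of IP: 30
Last octet of mask: 240
Network last octet = 30 AND 240 = 16

16


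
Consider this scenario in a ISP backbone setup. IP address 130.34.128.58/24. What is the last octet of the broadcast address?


Given: IP = 130.34.128.58, prefix = /24
Host bits = 32 - 24 = 8
Network last octet = 58 AND mask = 0
Host part size = 2^8 - 1 = 255
Broadcast last octet = 0 OR 255 = 255

255


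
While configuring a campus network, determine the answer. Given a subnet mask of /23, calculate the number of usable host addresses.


Given: subnet mask /23
Host bits = 32 - 23 = 9
Total addresses = 2^9 = 512
Usable hosts = 512 - 2 (network + broadcast) = 510

510


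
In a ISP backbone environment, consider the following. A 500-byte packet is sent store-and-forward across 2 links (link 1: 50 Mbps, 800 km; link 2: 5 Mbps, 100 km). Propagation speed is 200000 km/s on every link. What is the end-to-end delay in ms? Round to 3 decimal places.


Packet = 500 bytes = 4000 bits. Store-and-forward: sum (t_trans + t_prop) per link.
Link 1: t_trans = 4000/(50*10^6) s = 0.0800 ms; t_prop = 800/200000 s = 4.0000 ms; subtotal = 4.0800 ms
Link 2: t_trans = 4000/(5*10^6) s = 0.8000 ms; t_prop = 100/200000 s = 0.5000 ms; subtotal = 1.3000 ms
End-to-end = 4.0800 + 1.3000 = 5.3800 ms -> 5.380 ms (3 dp)

5.380


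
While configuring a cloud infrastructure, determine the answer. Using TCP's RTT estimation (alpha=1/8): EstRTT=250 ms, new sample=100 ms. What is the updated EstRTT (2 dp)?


Given: EstRTT = 250 ms, SampleRTT = 100 ms, alpha = 1/8
New EstRTT = (1 - alpha) * EstRTT + alpha * SampleRTT
(7/8) * 250 = 218.75
(1/8) * 100 = 12.5
New EstRTT = 218.75 + 12.5 = 231.25 ms -> 231.25 ms (2 dp)

231.25


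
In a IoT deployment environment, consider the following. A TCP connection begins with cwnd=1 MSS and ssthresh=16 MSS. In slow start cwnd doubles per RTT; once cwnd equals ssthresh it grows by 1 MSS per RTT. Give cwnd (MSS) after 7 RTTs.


RTT 0: cwnd = 1 MSS (initial)
RTT 1: cwnd = 2 MSS (slow start, doubled)
RTT 2: cwnd = 4 MSS (slow start, doubled)
RTT 3: cwnd = 8 MSS (slow start, doubled)
RTT 4: cwnd = 16 MSS (slow start, doubled)
RTT 5: cwnd = 17 MSS (congestion avoidance, +1)
RTT 6: cwnd = 18 MSS (congestion avoidance, +1)
RTT 7: cwnd = 19 MSS (congestion avoidance, +1)

19


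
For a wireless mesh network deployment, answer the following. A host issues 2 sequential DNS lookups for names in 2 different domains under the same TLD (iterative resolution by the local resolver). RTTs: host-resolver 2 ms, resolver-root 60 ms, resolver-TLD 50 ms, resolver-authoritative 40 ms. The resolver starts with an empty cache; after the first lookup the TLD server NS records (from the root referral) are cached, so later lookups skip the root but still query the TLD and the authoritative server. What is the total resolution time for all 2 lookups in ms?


Lookup 1 (cold cache): local + root + TLD + auth = 2 + 60 + 50 + 40 = 152 ms
Lookups 2..2 (TLD NS cached -> skip root; new domain -> still ask TLD and auth): local + TLD + auth = 2 + 50 + 40 = 92 ms each
Remaining 1 lookups: 1 * 92 = 92 ms
Total = 152 + 92 = 244 ms

244


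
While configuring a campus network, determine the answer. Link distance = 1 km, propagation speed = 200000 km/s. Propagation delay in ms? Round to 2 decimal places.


Given: distance = 1 km, speed = 200000 km/s
Delay = distance / speed = 1 / 200000 seconds
Delay in ms = 1 * 1000 / 200000
Delay = 0.0050 ms
Rounded to 2 dp = 0.01 ms

0.01


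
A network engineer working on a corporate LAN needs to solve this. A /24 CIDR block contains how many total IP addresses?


Given: CIDR prefix /24
Host bits = 32 - 24 = 8
Total addresses = 2^8 = 256

256


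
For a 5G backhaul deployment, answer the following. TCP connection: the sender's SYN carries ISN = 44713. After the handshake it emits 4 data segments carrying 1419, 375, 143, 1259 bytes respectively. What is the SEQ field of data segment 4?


The SYN occupies sequence number ISN = 44713, so the first data byte is ISN + 1 = 44714.
SEQ of data segment i = (ISN + 1) + sum of payload sizes of segments 1..i-1.
Segment 1: SEQ = 44714, payload = 1419 bytes
Segment 2: SEQ = 46133, payload = 375 bytes
Segment 3: SEQ = 46508, payload = 143 bytes
Segment 4: SEQ = 46651, payload = 1259 bytes
SEQ of segment 4 = 44714 + 1419 + 375 + 143 = 46651

46651


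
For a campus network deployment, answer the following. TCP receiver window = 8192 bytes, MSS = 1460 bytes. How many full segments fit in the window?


Given: RWND = 8192 bytes, MSS = 1460 bytes
Full segments = floor(RWND / MSS)
Full segments = floor(8192 / 1460)
Full segments = floor(5.611) = 5

5


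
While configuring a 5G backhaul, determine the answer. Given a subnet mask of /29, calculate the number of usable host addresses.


Given: subnet mask /29
Host bits = 32 - 29 = 3
Total addresses = 2^3 = 8
Usable hosts = 8 - 2 (network + broadcast) = 6

6


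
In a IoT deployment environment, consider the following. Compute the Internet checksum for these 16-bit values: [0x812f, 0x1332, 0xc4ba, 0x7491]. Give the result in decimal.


Given words: [0x812f, 0x1332, 0xc4ba, 0x7491]
Step 1: Sum all words
Raw sum = 33071 + 4914 + 50362 + 29841 = 118188
Step 2: Fold carry: (52652 + 1) = 52653
One's complement = ~52653 & 0xFFFF = 12882

12882


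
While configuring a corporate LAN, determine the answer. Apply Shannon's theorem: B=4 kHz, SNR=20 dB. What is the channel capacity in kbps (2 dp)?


Given: B = 4 kHz, SNR = 20 dB
SNR linear = 10^(20/10) = 100
1 + SNR = 101
log2(101) = 6.6582114828
C = 4 * 1000 * 6.6582114828 = 26632.8459 bps
C = 26.632846 kbps -> 26.63 kbps (2 dp)

26.63


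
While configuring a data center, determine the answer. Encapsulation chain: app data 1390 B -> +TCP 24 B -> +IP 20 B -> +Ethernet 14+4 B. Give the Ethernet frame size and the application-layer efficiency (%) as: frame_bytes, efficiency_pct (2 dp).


TCP segment = 1390 + 24 = 1414 B
IP packet = 1414 + 20 = 1434 B
Ethernet frame = 1434 + 14 + 4 = 1452 B
Efficiency = app / frame = 1390 / 1452 = 0.957300 = 95.7300% -> 95.73% (2 dp)

1452, 95.73


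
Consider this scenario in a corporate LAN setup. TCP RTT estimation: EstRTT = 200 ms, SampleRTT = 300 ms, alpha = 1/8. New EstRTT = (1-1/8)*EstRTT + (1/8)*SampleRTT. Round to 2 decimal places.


Given: EstRTT = 200 ms, SampleRTT = 300 ms, alpha = 1/8
New EstRTT = (1 - alpha) * EstRTT + alpha * SampleRTT
(7/8) * 200 = 175
(1/8) * 300 = 37.5
New EstRTT = 175 + 37.5 = 212.5 ms -> 212.50 ms (2 dp)

212.50


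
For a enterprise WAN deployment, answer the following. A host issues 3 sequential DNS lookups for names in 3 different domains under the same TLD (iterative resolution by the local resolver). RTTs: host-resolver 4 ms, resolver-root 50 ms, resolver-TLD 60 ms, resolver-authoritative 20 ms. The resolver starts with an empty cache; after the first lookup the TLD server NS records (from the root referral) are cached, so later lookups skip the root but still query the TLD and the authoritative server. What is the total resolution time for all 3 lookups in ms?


Lookup 1 (cold cache): local + root + TLD + auth = 4 + 50 + 60 + 20 = 134 ms
Lookups 2..3 (TLD NS cached -> skip root; new domain -> still ask TLD and auth): local + TLD + auth = 4 + 60 + 20 = 84 ms each
Remaining 2 lookups: 2 * 84 = 168 ms
Total = 134 + 168 = 302 ms

302


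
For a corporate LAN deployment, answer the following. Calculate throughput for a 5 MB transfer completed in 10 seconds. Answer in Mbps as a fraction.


Given: file = 5 MB, time = 10 s
File in Mb = 5 * 8 = 40 Mb
Throughput = 40 / 10 Mbps
Throughput = 4 Mbps

4


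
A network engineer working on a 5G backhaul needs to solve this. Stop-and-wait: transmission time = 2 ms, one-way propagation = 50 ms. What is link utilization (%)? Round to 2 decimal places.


Given: Ttrans = 2 ms, Tprop = 50 ms
RTT = 2 * Tprop = 2 * 50 = 100 ms
U = Ttrans / (Ttrans + RTT)
U = 2 / (2 + 100)
U = 2 / 102 = 0.019608
U% = 1.96%

1.96


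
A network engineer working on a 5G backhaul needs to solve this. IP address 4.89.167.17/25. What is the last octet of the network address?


Given: IP = 4.89.167.17, prefix = /25
Subnet mask = 255.255.255.128
Last octet of IP: 17
Last octet of mask: 128
Network last octet = 17 AND 128 = 0

0


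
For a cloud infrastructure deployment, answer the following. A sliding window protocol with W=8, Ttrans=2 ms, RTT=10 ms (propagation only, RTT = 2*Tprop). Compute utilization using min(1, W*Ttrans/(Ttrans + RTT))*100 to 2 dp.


Given: W = 8, Ttrans = 2 ms, RTT = 10 ms (= 2 * Tprop, Tprop = 5 ms)
Cycle time = Ttrans + RTT = 2 + 10 = 12 ms (first packet sent until its ACK returns)
W * Ttrans = 8 * 2 = 16 ms of sending per cycle
W * Ttrans / (Ttrans + RTT) = 16 / 12 = 1.333333
U = min(1, 1.333333) = 1.000000
U% = 100.00%

100.00


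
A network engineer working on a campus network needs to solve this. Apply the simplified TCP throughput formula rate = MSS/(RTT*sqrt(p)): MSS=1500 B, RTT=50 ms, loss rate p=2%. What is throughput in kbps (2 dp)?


Given: MSS = 1500 bytes, RTT = 50 ms, loss = 2%
RTT in seconds = 50 / 1000 = 0.05
Loss rate = 2% = 0.02
sqrt(loss) = sqrt(0.02) = 0.141421356237
Throughput (bytes/s) = 1500 / (0.05 * 0.141421356237) = 212132.0344
Throughput (kbps) = 212132.0344 * 8 / 1000 = 1697.056275 -> 1697.06 kbps (2 dp)

1697.06


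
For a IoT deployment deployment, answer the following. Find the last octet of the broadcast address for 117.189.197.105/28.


Given: IP = 117.189.197.105, prefix = /28
Host bits = 32 - 28 = 4
Network last octet = 105 AND mask = 96
Host part size = 2^4 - 1 = 15
Broadcast last octet = 96 OR 15 = 111

111


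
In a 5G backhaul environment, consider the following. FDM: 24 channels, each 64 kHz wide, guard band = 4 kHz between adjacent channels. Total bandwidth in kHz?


Given: 24 channels, 64 kHz each, guard = 4 kHz
Channel bandwidth = 24 * 64 = 1536 kHz
Guard bands = 23 gaps * 4 kHz = 92 kHz
Total = 1536 + 92 = 1628 kHz

1628


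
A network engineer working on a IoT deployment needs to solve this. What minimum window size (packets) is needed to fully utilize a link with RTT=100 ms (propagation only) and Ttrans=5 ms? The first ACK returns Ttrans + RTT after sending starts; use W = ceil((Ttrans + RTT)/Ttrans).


Given: Ttrans = 5 ms, RTT = 100 ms (= 2 * Tprop, Tprop = 50 ms)
Time until first ACK returns = Ttrans + RTT = 5 + 100 = 105 ms
Need W * Ttrans >= Ttrans + RTT  ->  W >= (Ttrans + RTT) / Ttrans
(Ttrans + RTT) / Ttrans = 105 / 5 = 21
W_min = ceil(21) = 21

21


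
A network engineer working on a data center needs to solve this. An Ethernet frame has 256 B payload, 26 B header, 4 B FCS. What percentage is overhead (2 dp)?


Given: payload = 256 B, header = 26 B, trailer = 4 B
Overhead bytes = header + trailer = 26 + 4 = 30
Total frame = payload + overhead = 256 + 30 = 286
Overhead % = 30 / 286 * 100 = 10.4895% -> 10.49% (2 dp)

10.49


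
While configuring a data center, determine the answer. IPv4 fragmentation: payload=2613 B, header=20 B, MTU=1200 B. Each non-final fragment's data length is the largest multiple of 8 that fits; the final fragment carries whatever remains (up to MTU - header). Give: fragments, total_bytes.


Max data per non-final fragment = floor((MTU - header)/8)*8 = floor((1200 - 20)/8)*8 = floor(1180/8)*8 = 1176 B
Final fragment needs no 8-byte alignment: it can carry up to MTU - header = 1180 B
Non-final fragments needed = ceil((payload - 1180) / 1176) = ceil(1433/1176) = ceil(1.2185) = 2
Number of fragments = 2 + 1 = 3
Fragment sizes (data): 2 * 1176 B + 261 B (last, 261 <= 1180 OK)
Total bytes sent = payload + n_frags * header = 2613 + 3*20 = 2613 + 60 = 2673 B

3, 2673


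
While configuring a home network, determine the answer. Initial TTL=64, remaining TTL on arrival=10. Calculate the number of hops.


Given: initial TTL = 64, received TTL = 10
Hops = initial TTL - received TTL
Hops = 64 - 10 = 54

54


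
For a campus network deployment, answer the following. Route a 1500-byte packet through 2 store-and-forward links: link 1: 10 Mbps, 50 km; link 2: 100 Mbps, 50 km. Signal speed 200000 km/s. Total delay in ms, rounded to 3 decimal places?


Packet = 1500 bytes = 12000 bits. Store-and-forward: sum (t_trans + t_prop) per link.
Link 1: t_trans = 12000/(10*10^6) s = 1.2000 ms; t_prop = 50/200000 s = 0.2500 ms; subtotal = 1.4500 ms
Link 2: t_trans = 12000/(100*10^6) s = 0.1200 ms; t_prop = 50/200000 s = 0.2500 ms; subtotal = 0.3700 ms
End-to-end = 1.4500 + 0.3700 = 1.8200 ms -> 1.820 ms (3 dp)

1.820


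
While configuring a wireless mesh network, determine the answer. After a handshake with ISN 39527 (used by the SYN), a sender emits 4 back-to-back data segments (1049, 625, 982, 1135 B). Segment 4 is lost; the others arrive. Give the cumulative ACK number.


SYN uses sequence number 39527; first data byte = ISN + 1 = 39528.
Segment 1: SEQ = 39528, len = 1049 B, covers [39528, 40576]
Segment 2: SEQ = 40577, len = 625 B, covers [40577, 41201]
Segment 3: SEQ = 41202, len = 982 B, covers [41202, 42183]
Segment 4: SEQ = 42184, len = 1135 B, covers [42184, 43318] [LOST]
In-order data received: bytes [39528, 42183] (segments 1..3).
Segment 4 missing -> gap begins at byte 42184.
Cumulative ACK = next expected in-order byte = 39528 + 1049 + 625 + 982 = 42184

42184


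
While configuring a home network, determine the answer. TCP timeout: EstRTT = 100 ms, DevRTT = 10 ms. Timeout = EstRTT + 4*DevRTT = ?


Given: EstRTT = 100 ms, DevRTT = 10 ms
Timeout = EstRTT + 4 * DevRTT
4 * DevRTT = 4 * 10 = 40
Timeout = 100 + 40 = 140 ms

140


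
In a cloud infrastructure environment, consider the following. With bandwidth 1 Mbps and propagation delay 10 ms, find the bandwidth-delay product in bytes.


Given: bandwidth = 1 Mbps, delay = 10 ms
BDP in bits = 1 * 10^6 * 10 / 1000
BDP in bits = 10000
BDP in bytes = 10000 / 8 = 1250

1250


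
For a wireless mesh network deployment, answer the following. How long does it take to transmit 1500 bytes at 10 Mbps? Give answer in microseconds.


Given: packet = 1500 bytes, bandwidth = 10 Mbps
Packet in bits = 1500 * 8 = 12000 bits
Bandwidth = 10 * 10^6 = 10000000 bps
Time = 12000 / 10000000 seconds
Time in us = 12000 * 10^6 / 10000000 = 1200

1200


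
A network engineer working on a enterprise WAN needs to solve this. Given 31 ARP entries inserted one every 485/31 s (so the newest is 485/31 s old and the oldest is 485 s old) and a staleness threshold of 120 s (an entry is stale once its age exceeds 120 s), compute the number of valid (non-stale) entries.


Ages are k * 485/31 s for k = 1..31 (spacing = 15.6452 s).
Entry k is valid iff k * 485/31 <= 120 iff k <= 31 * 120 / 485 = 7.6701
n_valid = floor(7.6701) = 7
(n_stale = 31 - 7 = 24)

7


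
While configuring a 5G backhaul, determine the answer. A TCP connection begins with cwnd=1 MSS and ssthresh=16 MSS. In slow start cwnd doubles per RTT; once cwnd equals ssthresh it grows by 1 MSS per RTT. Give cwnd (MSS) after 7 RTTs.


RTT 0: cwnd = 1 MSS (initial)
RTT 1: cwnd = 2 MSS (slow start, doubled)
RTT 2: cwnd = 4 MSS (slow start, doubled)
RTT 3: cwnd = 8 MSS (slow start, doubled)
RTT 4: cwnd = 16 MSS (slow start, doubled)
RTT 5: cwnd = 17 MSS (congestion avoidance, +1)
RTT 6: cwnd = 18 MSS (congestion avoidance, +1)
RTT 7: cwnd = 19 MSS (congestion avoidance, +1)

19


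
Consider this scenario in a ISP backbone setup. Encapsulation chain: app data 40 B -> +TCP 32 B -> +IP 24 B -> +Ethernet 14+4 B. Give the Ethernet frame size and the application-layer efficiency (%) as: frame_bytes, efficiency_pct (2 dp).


TCP segment = 40 + 32 = 72 B
IP packet = 72 + 24 = 96 B
Ethernet frame = 96 + 14 + 4 = 114 B
Efficiency = app / frame = 40 / 114 = 0.350877 = 35.0877% -> 35.09% (2 dp)

114, 35.09


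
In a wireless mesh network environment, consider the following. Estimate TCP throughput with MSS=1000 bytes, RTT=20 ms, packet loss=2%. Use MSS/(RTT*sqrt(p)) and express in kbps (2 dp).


Given: MSS = 1000 bytes, RTT = 20 ms, loss = 2%
RTT in seconds = 20 / 1000 = 0.02
Loss rate = 2% = 0.02
sqrt(loss) = sqrt(0.02) = 0.141421356237
Throughput (bytes/s) = 1000 / (0.02 * 0.141421356237) = 353553.3906
Throughput (kbps) = 353553.3906 * 8 / 1000 = 2828.427125 -> 2828.43 kbps (2 dp)

2828.43


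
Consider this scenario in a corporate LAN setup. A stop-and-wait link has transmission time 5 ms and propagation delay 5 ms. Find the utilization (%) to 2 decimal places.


Given: Ttrans = 5 ms, Tprop = 5 ms
RTT = 2 * Tprop = 2 * 5 = 10 ms
U = Ttrans / (Ttrans + RTT)
U = 5 / (5 + 10)
U = 5 / 15 = 0.333333
U% = 33.33%

33.33


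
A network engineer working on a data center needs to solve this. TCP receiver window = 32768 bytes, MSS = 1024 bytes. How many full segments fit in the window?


Given: RWND = 32768 bytes, MSS = 1024 bytes
Full segments = floor(RWND / MSS)
Full segments = floor(32768 / 1024)
Full segments = floor(32.0) = 32

32


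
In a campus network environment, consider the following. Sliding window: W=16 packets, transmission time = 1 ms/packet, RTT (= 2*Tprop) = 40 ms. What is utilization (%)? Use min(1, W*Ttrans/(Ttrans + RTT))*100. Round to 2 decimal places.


Given: W = 16, Ttrans = 1 ms, RTT = 40 ms (= 2 * Tprop, Tprop = 20 ms)
Cycle time = Ttrans + RTT = 1 + 40 = 41 ms (first packet sent until its ACK returns)
W * Ttrans = 16 * 1 = 16 ms of sending per cycle
W * Ttrans / (Ttrans + RTT) = 16 / 41 = 0.390244
U = min(1, 0.390244) = 0.390244
U% = 39.02%

39.02


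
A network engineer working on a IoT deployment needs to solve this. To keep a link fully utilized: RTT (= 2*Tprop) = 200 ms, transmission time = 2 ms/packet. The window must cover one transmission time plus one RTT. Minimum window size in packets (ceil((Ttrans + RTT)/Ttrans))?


Given: Ttrans = 2 ms, RTT = 200 ms (= 2 * Tprop, Tprop = 100 ms)
Time until first ACK returns = Ttrans + RTT = 2 + 200 = 202 ms
Need W * Ttrans >= Ttrans + RTT  ->  W >= (Ttrans + RTT) / Ttrans
(Ttrans + RTT) / Ttrans = 202 / 2 = 101
W_min = ceil(101) = 101

101


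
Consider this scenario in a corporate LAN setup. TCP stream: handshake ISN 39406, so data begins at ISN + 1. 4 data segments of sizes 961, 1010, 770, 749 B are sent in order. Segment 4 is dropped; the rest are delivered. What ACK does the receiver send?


SYN uses sequence number 39406; first data byte = ISN + 1 = 39407.
Segment 1: SEQ = 39407, len = 961 B, covers [39407, 40367]
Segment 2: SEQ = 40368, len = 1010 B, covers [40368, 41377]
Segment 3: SEQ = 41378, len = 770 B, covers [41378, 42147]
Segment 4: SEQ = 42148, len = 749 B, covers [42148, 42896] [LOST]
In-order data received: bytes [39407, 42147] (segments 1..3).
Segment 4 missing -> gap begins at byte 42148.
Cumulative ACK = next expected in-order byte = 39407 + 961 + 1010 + 770 = 42148

42148


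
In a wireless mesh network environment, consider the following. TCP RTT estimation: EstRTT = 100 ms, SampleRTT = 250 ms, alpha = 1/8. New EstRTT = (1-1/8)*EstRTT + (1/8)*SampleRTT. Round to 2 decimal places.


Given: EstRTT = 100 ms, SampleRTT = 250 ms, alpha = 1/8
New EstRTT = (1 - alpha) * EstRTT + alpha * SampleRTT
(7/8) * 100 = 87.5
(1/8) * 250 = 31.25
New EstRTT = 87.5 + 31.25 = 118.75 ms -> 118.75 ms (2 dp)

118.75


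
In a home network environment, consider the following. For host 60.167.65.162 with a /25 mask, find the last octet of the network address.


Given: IP = 60.167.65.162, prefix = /25
Subnet mask = 255.255.255.128
Last octet of IP: 162
Last octet of mask: 128
Network last octet = 162 AND 128 = 128

128


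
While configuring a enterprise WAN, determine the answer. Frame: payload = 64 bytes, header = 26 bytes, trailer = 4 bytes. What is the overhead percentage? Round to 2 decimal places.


Given: payload = 64 B, header = 26 B, trailer = 4 B
Overhead bytes = header + trailer = 26 + 4 = 30
Total frame = payload + overhead = 64 + 30 = 94
Overhead % = 30 / 94 * 100 = 31.9149% -> 31.91% (2 dp)

31.91


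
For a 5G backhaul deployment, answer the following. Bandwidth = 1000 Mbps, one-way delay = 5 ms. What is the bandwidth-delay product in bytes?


Given: bandwidth = 1000 Mbps, delay = 5 ms
BDP in bits = 1000 * 10^6 * 5 / 1000
BDP in bits = 5000000
BDP in bytes = 5000000 / 8 = 625000

625000


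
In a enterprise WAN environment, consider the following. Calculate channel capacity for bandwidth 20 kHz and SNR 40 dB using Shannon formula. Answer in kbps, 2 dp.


Given: B = 20 kHz, SNR = 40 dB
SNR linear = 10^(40/10) = 10000
1 + SNR = 10001
log2(10001) = 13.2878566418
C = 20 * 1000 * 13.2878566418 = 265757.1328 bps
C = 265.757133 kbps -> 265.76 kbps (2 dp)

265.76


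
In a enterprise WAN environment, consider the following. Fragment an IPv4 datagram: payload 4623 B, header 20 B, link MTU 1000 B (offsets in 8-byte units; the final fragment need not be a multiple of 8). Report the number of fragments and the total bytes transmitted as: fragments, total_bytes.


Max data per non-final fragment = floor((MTU - header)/8)*8 = floor((1000 - 20)/8)*8 = floor(980/8)*8 = 976 B
Final fragment needs no 8-byte alignment: it can carry up to MTU - header = 980 B
Non-final fragments needed = ceil((payload - 980) / 976) = ceil(3643/976) = ceil(3.7326) = 4
Number of fragments = 4 + 1 = 5
Fragment sizes (data): 4 * 976 B + 719 B (last, 719 <= 980 OK)
Total bytes sent = payload + n_frags * header = 4623 + 5*20 = 4623 + 100 = 4723 B

5, 4723
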